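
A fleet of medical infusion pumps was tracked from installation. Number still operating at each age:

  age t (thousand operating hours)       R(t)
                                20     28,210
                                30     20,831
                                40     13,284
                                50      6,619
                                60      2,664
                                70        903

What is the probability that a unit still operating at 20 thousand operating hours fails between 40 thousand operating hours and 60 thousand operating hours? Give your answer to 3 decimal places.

0.376

This is the probability of reaching 40 but not 60, conditional on being operational at 20: (R(40) − R(60)) / R(20).
= (13,284 − 2,664) / 28,210 = 10,620 / 28,210 = 0.376462.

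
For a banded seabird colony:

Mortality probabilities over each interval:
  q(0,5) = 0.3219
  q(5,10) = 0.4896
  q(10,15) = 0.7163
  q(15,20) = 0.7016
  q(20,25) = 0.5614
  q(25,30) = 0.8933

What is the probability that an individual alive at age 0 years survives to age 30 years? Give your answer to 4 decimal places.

0.0014

The overall survival probability is (1 − 0.3219) × (1 − 0.4896) × (1 − 0.7163) × (1 − 0.7016) × (1 − 0.5614) × (1 − 0.8933).
= 0.6781 × 0.5104 × 0.2837 × 0.2984 × 0.4386 × 0.1067 = 0.001371.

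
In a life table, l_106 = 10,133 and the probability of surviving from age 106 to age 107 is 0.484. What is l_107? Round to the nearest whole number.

l_107 = l_106 × p = 10,133 × 0.484 = 4904.

4904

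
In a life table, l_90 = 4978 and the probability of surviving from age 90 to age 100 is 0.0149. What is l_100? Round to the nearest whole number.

74

l_100 = l_90 × p = 4978 × 0.0149 = 74.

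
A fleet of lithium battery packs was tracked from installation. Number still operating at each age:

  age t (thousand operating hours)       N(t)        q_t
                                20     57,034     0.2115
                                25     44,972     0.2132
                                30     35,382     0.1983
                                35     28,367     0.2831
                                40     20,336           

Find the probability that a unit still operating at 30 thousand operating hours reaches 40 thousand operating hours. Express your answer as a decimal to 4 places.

0.5748

The conditional survival probability is N(40)/N(30) = 20,336/35,382 = 0.574756.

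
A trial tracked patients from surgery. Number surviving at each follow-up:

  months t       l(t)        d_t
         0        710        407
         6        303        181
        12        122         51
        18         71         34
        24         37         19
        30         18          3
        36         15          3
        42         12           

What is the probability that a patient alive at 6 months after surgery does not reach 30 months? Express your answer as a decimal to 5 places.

0.94059

P(die before 30 | alive at 6) = 1 − l(30)/l(6) = 1 − 18/303 = (285)/303 = 0.940594.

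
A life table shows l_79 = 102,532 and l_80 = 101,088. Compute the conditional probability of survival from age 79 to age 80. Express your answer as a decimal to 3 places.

We want 1p79 = l_80/l_79.
The conditional survival probability is l_80/l_79 = 101,088/102,532 = 0.985917.

0.986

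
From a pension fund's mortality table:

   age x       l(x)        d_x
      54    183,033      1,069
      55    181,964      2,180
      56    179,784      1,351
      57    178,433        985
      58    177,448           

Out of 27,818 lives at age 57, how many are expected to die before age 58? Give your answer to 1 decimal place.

153.6

The relevant probability is 1 − 177,448/178,433 = 0.005520.
Expected number = 27,818 × 0.005520 = 153.6.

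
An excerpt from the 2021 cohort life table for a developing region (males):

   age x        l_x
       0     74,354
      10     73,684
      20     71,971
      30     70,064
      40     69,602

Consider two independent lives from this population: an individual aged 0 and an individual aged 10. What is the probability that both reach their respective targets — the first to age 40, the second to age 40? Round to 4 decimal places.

0.8842

p₁ = l_40/l_0 = 69,602/74,354 = 0.936090; p₂ = l_40/l_10 = 69,602/73,684 = 0.944601.
P(both) = p₁ × p₂ = 0.936090 × 0.944601 = 0.884232.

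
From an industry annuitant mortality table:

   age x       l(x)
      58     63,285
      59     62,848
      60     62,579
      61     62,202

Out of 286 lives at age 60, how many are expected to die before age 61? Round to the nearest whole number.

2

The relevant probability is 1 − 62,202/62,579 = 0.006024.
Expected number = 286 × 0.006024 = 2.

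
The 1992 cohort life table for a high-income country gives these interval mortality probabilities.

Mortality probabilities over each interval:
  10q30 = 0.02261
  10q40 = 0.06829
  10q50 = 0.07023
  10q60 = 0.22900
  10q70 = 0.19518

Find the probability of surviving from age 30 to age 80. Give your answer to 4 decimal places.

0.5254

50p30 = (1 − 0.02261) × (1 − 0.06829) × (1 − 0.07023) × (1 − 0.22900) × (1 − 0.19518).
= 0.97739 × 0.93171 × 0.92977 × 0.77100 × 0.80482 = 0.525385.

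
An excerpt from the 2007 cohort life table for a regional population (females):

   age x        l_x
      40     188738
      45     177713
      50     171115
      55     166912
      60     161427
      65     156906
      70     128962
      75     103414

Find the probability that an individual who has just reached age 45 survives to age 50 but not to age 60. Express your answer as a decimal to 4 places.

We want 5|10q45 = (l_50 − l_60)/l_45.
This is the probability of reaching 50 but not 60, conditional on being alive at 45: (l_50 − l_60) / l_45.
= (171115 − 161427) / 177713 = 9688 / 177713 = 0.054515.

0.0545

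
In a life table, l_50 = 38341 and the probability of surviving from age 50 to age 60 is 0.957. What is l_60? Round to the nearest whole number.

l_60 = l_50 × p = 38341 × 0.957 = 36692.

36692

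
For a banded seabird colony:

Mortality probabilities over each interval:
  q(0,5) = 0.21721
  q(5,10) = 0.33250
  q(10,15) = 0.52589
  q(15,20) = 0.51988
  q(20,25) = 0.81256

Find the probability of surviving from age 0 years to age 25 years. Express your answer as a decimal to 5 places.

0.02229

The overall survival probability is (1 − 0.21721) × (1 − 0.33250) × (1 − 0.52589) × (1 − 0.51988) × (1 − 0.81256).
= 0.78279 × 0.66750 × 0.47411 × 0.48012 × 0.18744 = 0.022294.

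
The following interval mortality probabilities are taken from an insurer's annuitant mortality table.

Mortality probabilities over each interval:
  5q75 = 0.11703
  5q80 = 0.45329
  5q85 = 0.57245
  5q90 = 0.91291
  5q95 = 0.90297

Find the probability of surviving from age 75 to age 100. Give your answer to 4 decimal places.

0.0017

The overall survival probability is (1 − 0.11703) × (1 − 0.45329) × (1 − 0.57245) × (1 − 0.91291) × (1 − 0.90297).
= 0.88297 × 0.54671 × 0.42755 × 0.08709 × 0.09703 = 0.001744.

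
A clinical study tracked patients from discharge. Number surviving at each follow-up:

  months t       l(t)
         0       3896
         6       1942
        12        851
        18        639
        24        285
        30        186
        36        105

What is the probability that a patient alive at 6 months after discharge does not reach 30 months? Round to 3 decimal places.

P(die before 30 | alive at 6) = 1 − l(30)/l(6) = 1 − 186/1942 = (1756)/1942 = 0.904222.

0.904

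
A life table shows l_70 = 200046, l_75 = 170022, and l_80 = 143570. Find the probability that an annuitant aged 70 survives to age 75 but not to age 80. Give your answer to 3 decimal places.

We want 5|5q70 = (l_75 − l_80)/l_70.
This is the probability of reaching 75 but not 80, conditional on being alive at 70: (l_75 − l_80) / l_70.
= (170022 − 143570) / 200046 = 26452 / 200046 = 0.132230.

0.132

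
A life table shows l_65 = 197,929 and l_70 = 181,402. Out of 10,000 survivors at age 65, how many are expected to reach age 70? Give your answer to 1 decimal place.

The relevant probability is 181,402/197,929 = 0.916500.
Expected number = 10,000 × 0.916500 = 9165.0.

9165.0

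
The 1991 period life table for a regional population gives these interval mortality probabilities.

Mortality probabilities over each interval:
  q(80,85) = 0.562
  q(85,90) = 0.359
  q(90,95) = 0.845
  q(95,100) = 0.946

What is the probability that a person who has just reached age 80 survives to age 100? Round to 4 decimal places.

Survival from 80 to 100 is the product of surviving each interval: (1 − 0.562) × (1 − 0.359) × (1 − 0.845) × (1 − 0.946).
= 0.438 × 0.641 × 0.155 × 0.054 = 0.002350.

0.0023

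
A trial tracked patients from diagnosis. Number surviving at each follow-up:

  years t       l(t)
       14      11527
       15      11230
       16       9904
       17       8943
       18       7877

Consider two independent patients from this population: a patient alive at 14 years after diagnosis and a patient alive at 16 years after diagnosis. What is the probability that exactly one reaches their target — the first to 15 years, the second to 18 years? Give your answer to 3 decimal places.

0.220

p₁ = l(15)/l(14) = 11230/11527 = 0.974234; p₂ = l(18)/l(16) = 7877/9904 = 0.795335.
P(exactly one) = p₁(1−p₂) + (1−p₁)p₂ = 0.199392 + 0.020493 = 0.219884.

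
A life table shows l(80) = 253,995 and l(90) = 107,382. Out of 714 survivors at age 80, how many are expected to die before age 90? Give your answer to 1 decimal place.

412.1

The relevant probability is 1 − 107,382/253,995 = 0.577228.
Expected number = 714 × 0.577228 = 412.1.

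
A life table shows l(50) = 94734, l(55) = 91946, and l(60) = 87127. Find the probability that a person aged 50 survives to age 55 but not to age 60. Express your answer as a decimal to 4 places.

This is the probability of reaching 55 but not 60, conditional on being alive at 50: (l(55) − l(60)) / l(50).
= (91946 − 87127) / 94734 = 4819 / 94734 = 0.050869.

0.0509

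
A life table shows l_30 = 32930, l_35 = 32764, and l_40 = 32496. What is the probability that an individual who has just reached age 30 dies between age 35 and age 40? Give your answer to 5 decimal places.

This is the probability of reaching 35 but not 40, conditional on being alive at 30: (l_35 − l_40) / l_30.
= (32764 − 32496) / 32930 = 268 / 32930 = 0.008138.

0.00814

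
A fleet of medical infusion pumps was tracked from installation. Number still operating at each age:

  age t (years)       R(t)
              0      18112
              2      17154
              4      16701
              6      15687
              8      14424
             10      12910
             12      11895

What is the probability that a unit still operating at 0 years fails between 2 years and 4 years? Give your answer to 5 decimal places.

0.02501

This is the probability of reaching 2 but not 4, conditional on being operational at 0: (R(2) − R(4)) / R(0).
= (17154 − 16701) / 18112 = 453 / 18112 = 0.025011.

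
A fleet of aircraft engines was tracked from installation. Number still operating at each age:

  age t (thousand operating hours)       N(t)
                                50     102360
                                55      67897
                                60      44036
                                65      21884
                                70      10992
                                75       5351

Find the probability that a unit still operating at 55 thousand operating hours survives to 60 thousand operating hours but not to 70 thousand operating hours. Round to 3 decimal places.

This is the probability of reaching 60 but not 70, conditional on being operational at 55: (N(60) − N(70)) / N(55).
= (44036 − 10992) / 67897 = 33044 / 67897 = 0.486678.

0.487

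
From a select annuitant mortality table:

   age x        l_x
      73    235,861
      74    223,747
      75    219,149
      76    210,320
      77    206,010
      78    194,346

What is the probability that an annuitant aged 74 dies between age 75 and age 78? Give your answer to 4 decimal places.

0.1109

We want 1|3q74 = (l_75 − l_78)/l_74.
This is the probability of reaching 75 but not 78, conditional on being alive at 74: (l_75 − l_78) / l_74.
= (219,149 − 194,346) / 223,747 = 24,803 / 223,747 = 0.110853.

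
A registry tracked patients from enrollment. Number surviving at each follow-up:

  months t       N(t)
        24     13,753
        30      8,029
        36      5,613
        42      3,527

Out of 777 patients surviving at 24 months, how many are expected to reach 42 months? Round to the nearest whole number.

The relevant probability is 3,527/13,753 = 0.256453.
Expected number = 777 × 0.256453 = 199.

199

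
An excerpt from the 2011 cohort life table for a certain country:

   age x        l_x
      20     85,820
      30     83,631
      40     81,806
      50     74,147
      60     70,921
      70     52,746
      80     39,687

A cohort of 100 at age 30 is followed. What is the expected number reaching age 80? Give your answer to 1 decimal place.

The relevant probability is 39,687/83,631 = 0.474549.
Expected number = 100 × 0.474549 = 47.5.

47.5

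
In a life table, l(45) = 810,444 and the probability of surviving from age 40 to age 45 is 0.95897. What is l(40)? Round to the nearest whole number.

l(40) = l(45) / p = 810,444 / 0.95897 = 845119.

845119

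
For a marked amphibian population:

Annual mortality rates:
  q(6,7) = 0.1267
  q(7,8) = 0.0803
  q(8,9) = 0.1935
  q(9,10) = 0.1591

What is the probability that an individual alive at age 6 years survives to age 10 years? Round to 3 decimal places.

Chaining the interval survival probabilities: (1 − 0.1267) × (1 − 0.0803) × (1 − 0.1935) × (1 − 0.1591).
= 0.8733 × 0.9197 × 0.8065 × 0.8409 = 0.544701.

0.545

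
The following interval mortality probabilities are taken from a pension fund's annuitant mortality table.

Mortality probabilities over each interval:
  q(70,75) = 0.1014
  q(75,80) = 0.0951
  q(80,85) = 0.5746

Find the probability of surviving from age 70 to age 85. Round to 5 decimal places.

P(survive 70→85) = (1 − 0.1014) × (1 − 0.0951) × (1 − 0.5746).
= 0.8986 × 0.9049 × 0.4254 = 0.345911.

0.34591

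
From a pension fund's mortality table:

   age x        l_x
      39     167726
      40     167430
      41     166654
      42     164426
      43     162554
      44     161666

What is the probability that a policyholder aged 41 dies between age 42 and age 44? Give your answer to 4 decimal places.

0.0166

This is the probability of reaching 42 but not 44, conditional on being alive at 41: (l_42 − l_44) / l_41.
= (164426 − 161666) / 166654 = 2760 / 166654 = 0.016561.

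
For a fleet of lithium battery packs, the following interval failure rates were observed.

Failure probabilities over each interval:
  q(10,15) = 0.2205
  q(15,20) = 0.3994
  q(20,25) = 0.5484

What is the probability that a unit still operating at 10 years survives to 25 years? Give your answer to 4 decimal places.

0.2114

P(survive 10→25) = (1 − 0.2205) × (1 − 0.3994) × (1 − 0.5484).
= 0.7795 × 0.6006 × 0.4516 = 0.211425.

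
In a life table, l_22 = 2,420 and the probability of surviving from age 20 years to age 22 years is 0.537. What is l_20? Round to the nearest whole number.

4507

l_20 = l_22 / p = 2,420 / 0.537 = 4507.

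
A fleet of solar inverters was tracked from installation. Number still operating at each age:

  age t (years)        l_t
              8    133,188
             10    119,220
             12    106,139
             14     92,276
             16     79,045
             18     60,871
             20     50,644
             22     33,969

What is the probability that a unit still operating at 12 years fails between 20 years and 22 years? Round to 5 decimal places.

0.15711

This is the probability of reaching 20 but not 22, conditional on being operational at 12: (l_20 − l_22) / l_12.
= (50,644 − 33,969) / 106,139 = 16,675 / 106,139 = 0.157105.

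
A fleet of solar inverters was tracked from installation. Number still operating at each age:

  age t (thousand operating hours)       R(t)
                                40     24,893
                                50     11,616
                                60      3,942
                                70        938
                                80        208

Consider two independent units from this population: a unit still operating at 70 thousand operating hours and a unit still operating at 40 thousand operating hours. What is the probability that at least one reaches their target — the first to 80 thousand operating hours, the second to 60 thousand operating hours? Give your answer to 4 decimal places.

0.3450

p₁ = R(80)/R(70) = 208/938 = 0.221748; p₂ = R(60)/R(40) = 3,942/24,893 = 0.158358.
P(at least one) = 1 − (1−p₁)(1−p₂) = 1 − 0.778252 × 0.841642 = 0.344990.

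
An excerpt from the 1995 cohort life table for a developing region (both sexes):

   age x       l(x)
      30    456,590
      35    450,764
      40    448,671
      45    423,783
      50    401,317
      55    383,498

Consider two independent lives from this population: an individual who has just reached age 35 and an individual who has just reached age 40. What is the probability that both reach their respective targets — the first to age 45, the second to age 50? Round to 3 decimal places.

p₁ = l(45)/l(35) = 423,783/450,764 = 0.940144; p₂ = l(50)/l(40) = 401,317/448,671 = 0.894457.
P(both) = p₁ × p₂ = 0.940144 × 0.894457 = 0.840918.

0.841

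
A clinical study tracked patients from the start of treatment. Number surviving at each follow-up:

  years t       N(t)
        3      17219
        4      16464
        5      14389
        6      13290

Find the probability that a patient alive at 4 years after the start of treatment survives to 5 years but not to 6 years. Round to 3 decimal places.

This is the probability of reaching 5 but not 6, conditional on being alive at 4: (N(5) − N(6)) / N(4).
= (14389 − 13290) / 16464 = 1099 / 16464 = 0.066752.

0.067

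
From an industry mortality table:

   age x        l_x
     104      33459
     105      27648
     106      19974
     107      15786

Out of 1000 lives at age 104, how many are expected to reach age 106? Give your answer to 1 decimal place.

The relevant probability is 19974/33459 = 0.596969.
Expected number = 1000 × 0.596969 = 597.0.

597.0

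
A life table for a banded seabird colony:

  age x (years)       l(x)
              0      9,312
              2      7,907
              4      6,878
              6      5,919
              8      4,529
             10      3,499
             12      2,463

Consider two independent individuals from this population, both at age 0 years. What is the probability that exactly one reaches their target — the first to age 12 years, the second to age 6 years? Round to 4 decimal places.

p₁ = l(12)/l(0) = 2,463/9,312 = 0.264497; p₂ = l(6)/l(0) = 5,919/9,312 = 0.635631.
P(exactly one) = p₁(1−p₂) + (1−p₁)p₂ = 0.096375 + 0.467509 = 0.563883.

0.5639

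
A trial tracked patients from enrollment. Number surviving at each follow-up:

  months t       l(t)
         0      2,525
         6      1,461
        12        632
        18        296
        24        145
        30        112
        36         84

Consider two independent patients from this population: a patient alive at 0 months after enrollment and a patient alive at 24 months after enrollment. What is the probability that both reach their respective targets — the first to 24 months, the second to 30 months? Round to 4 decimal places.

p₁ = l(24)/l(0) = 145/2,525 = 0.057426; p₂ = l(30)/l(24) = 112/145 = 0.772414.
P(both) = p₁ × p₂ = 0.057426 × 0.772414 = 0.044357.

0.0444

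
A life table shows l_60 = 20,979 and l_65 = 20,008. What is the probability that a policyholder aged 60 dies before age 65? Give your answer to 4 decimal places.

0.0463

P(die before 65 | alive at 60) = 1 − l_65/l_60 = 1 − 20,008/20,979 = (971)/20,979 = 0.046284.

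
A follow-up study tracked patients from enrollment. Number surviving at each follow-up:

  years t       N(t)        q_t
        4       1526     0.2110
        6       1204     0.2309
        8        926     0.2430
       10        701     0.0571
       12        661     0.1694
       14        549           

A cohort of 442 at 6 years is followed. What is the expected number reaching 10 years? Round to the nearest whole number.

The relevant probability is 701/1204 = 0.582226.
Expected number = 442 × 0.582226 = 257.

257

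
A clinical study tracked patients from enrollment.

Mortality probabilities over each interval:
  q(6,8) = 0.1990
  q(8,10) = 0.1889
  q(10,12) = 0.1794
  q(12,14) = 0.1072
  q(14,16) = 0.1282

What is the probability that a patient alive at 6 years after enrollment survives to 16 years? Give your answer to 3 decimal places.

The overall survival probability is (1 − 0.1990) × (1 − 0.1889) × (1 − 0.1794) × (1 − 0.1072) × (1 − 0.1282).
= 0.8010 × 0.8111 × 0.8206 × 0.8928 × 0.8718 = 0.414963.

0.415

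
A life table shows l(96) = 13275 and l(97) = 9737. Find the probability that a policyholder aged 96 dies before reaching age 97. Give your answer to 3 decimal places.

P(die before 97 | alive at 96) = 1 − l(97)/l(96) = 1 − 9737/13275 = (3538)/13275 = 0.266516.

0.267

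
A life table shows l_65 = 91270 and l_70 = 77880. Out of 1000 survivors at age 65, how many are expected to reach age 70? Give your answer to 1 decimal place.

The relevant probability is 77880/91270 = 0.853292.
Expected number = 1000 × 0.853292 = 853.3.

853.3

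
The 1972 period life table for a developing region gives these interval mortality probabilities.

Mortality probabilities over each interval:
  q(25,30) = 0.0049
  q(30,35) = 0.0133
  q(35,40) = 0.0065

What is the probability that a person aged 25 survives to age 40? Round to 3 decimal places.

0.975

P(survive 25→40) = (1 − 0.0049) × (1 − 0.0133) × (1 − 0.0065).
= 0.9951 × 0.9867 × 0.9935 = 0.975483.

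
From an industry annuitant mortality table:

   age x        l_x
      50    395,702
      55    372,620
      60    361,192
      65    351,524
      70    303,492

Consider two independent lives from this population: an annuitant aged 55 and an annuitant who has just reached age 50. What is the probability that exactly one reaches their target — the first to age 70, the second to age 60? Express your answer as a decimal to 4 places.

0.2404

p₁ = l_70/l_55 = 303,492/372,620 = 0.814481; p₂ = l_60/l_50 = 361,192/395,702 = 0.912788.
P(exactly one) = p₁(1−p₂) + (1−p₁)p₂ = 0.071033 + 0.169340 = 0.240372.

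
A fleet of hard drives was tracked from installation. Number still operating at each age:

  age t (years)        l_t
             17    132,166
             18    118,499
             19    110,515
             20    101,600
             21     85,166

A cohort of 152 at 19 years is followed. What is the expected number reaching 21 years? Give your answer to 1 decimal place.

The relevant probability is 85,166/110,515 = 0.770628.
Expected number = 152 × 0.770628 = 117.1.

117.1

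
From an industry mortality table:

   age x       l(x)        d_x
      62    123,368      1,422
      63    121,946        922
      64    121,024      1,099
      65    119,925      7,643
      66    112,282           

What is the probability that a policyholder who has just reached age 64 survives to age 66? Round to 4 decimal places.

The conditional survival probability is l(66)/l(64) = 112,282/121,024 = 0.927766.

0.9278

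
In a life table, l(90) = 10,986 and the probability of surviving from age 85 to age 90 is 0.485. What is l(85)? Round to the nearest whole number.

l(85) = l(90) / p = 10,986 / 0.485 = 22652.

22652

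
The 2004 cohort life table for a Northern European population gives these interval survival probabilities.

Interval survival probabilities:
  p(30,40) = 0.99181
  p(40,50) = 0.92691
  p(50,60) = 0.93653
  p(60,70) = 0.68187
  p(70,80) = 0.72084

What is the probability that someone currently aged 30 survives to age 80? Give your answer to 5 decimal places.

0.42318

The overall survival probability is 0.99181 × 0.92691 × 0.93653 × 0.68187 × 0.72084.
= 0.423183.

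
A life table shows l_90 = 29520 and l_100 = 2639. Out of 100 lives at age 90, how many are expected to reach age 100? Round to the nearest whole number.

9

The relevant probability is 2639/29520 = 0.089397.
Expected number = 100 × 0.089397 = 9.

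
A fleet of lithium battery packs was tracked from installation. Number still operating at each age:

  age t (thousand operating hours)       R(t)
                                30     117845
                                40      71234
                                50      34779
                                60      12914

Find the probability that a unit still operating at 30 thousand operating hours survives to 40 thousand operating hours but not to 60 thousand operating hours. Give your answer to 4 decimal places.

0.4949

This is the probability of reaching 40 but not 60, conditional on being operational at 30: (R(40) − R(60)) / R(30).
= (71234 − 12914) / 117845 = 58320 / 117845 = 0.494887.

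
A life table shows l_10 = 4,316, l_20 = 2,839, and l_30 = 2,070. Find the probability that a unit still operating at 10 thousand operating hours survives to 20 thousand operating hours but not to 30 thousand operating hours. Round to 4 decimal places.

This is the probability of reaching 20 but not 30, conditional on being operational at 10: (l_20 − l_30) / l_10.
= (2,839 − 2,070) / 4,316 = 769 / 4,316 = 0.178174.

0.1782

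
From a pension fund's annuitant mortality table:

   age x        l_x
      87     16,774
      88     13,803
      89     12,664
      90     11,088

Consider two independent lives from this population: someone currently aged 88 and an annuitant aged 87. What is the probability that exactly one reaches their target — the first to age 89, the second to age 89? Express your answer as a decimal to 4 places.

p₁ = l_89/l_88 = 12,664/13,803 = 0.917482; p₂ = l_89/l_87 = 12,664/16,774 = 0.754978.
P(exactly one) = p₁(1−p₂) + (1−p₁)p₂ = 0.224803 + 0.062299 = 0.287103.

0.2871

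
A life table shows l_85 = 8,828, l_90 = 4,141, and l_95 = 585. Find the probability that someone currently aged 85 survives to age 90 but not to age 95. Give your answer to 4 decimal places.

0.4028

This is the probability of reaching 90 but not 95, conditional on being alive at 85: (l_90 − l_95) / l_85.
= (4,141 − 585) / 8,828 = 3,556 / 8,828 = 0.402809.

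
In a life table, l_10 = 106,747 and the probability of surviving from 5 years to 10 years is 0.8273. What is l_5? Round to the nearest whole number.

129031

l_5 = l_10 / p = 106,747 / 0.8273 = 129031.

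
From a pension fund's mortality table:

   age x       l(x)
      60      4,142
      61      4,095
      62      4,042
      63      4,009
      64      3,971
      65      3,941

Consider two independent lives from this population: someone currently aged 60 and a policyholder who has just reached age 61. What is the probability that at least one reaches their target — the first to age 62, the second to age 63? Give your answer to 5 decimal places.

0.99949

p₁ = l(62)/l(60) = 4,042/4,142 = 0.975857; p₂ = l(63)/l(61) = 4,009/4,095 = 0.978999.
P(at least one) = 1 − (1−p₁)(1−p₂) = 1 − 0.024143 × 0.021001 = 0.999493.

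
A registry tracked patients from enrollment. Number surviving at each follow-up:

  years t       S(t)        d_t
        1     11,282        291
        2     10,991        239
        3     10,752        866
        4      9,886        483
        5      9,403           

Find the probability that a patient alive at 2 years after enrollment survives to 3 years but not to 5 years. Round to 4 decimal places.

0.1227

This is the probability of reaching 3 but not 5, conditional on being alive at 2: (S(3) − S(5)) / S(2).
= (10,752 − 9,403) / 10,991 = 1,349 / 10,991 = 0.122737.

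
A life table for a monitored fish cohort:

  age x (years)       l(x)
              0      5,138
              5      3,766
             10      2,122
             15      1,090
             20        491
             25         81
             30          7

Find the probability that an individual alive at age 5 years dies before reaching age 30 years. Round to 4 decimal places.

P(die before 30 | alive at 5) = 1 − l(30)/l(5) = 1 − 7/3,766 = (3,759)/3,766 = 0.998141.

0.9981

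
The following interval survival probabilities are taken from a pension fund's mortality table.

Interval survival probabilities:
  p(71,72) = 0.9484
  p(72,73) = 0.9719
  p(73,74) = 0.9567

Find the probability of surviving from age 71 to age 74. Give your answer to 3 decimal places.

Survival from 71 to 74 is the product of surviving each interval: 0.9484 × 0.9719 × 0.9567.
= 0.881838.

0.882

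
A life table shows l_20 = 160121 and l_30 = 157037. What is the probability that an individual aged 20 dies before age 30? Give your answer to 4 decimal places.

P(die before 30 | alive at 20) = 1 − l_30/l_20 = 1 − 157037/160121 = (3084)/160121 = 0.019260.

0.0193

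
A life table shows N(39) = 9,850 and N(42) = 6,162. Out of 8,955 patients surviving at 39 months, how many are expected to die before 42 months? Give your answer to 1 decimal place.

The relevant probability is 1 − 6,162/9,850 = 0.374416.
Expected number = 8,955 × 0.374416 = 3352.9.

3352.9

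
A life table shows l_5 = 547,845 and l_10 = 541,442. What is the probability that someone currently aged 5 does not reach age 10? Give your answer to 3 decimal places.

0.012

P(die before 10 | alive at 5) = 1 − l_10/l_5 = 1 − 541,442/547,845 = (6,403)/547,845 = 0.011688.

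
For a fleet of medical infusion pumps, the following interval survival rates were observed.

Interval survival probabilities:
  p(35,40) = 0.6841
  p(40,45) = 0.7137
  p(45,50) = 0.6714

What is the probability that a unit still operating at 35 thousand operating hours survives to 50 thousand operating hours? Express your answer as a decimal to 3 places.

0.328

Chaining the interval survival probabilities: 0.6841 × 0.7137 × 0.6714.
= 0.327806.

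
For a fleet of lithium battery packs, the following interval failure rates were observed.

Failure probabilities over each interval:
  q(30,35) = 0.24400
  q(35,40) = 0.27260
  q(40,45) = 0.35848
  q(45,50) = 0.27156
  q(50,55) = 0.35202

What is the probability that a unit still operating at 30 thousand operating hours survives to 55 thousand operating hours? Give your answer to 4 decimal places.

Survival from 30 to 55 is the product of surviving each interval: (1 − 0.24400) × (1 − 0.27260) × (1 − 0.35848) × (1 − 0.27156) × (1 − 0.35202).
= 0.75600 × 0.72740 × 0.64152 × 0.72844 × 0.64798 = 0.166518.

0.1665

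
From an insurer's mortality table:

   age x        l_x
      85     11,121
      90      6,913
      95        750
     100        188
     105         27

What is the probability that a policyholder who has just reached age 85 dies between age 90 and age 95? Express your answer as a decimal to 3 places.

This is the probability of reaching 90 but not 95, conditional on being alive at 85: (l_90 − l_95) / l_85.
= (6,913 − 750) / 11,121 = 6,163 / 11,121 = 0.554177.

0.554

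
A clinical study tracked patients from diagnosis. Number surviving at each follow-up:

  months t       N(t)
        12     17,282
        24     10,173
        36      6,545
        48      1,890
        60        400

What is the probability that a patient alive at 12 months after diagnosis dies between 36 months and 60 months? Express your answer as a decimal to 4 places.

0.3556

This is the probability of reaching 36 but not 60, conditional on being alive at 12: (N(36) − N(60)) / N(12).
= (6,545 − 400) / 17,282 = 6,145 / 17,282 = 0.355572.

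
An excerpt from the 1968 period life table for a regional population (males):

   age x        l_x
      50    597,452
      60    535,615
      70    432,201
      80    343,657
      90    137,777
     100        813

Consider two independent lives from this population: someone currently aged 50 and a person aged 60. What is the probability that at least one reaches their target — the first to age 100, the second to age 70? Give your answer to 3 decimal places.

p₁ = l_100/l_50 = 813/597,452 = 0.001361; p₂ = l_70/l_60 = 432,201/535,615 = 0.806925.
P(at least one) = 1 − (1−p₁)(1−p₂) = 1 − 0.998639 × 0.193075 = 0.807188.

0.807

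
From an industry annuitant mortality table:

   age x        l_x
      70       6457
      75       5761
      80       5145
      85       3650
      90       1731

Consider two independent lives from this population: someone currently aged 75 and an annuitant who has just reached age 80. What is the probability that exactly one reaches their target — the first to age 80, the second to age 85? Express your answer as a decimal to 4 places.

p₁ = l_80/l_75 = 5145/5761 = 0.893074; p₂ = l_85/l_80 = 3650/5145 = 0.709427.
P(exactly one) = p₁(1−p₂) + (1−p₁)p₂ = 0.259503 + 0.075856 = 0.335359.

0.3354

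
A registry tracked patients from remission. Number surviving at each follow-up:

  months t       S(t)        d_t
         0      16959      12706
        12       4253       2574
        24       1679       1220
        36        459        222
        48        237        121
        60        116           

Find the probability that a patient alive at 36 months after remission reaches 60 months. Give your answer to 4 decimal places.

0.2527

The conditional survival probability is S(60)/S(36) = 116/459 = 0.252723.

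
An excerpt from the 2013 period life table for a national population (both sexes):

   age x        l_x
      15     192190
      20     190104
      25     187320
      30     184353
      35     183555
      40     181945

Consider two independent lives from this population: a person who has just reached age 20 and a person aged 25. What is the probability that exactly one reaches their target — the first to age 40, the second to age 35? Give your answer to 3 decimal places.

p₁ = l_40/l_20 = 181945/190104 = 0.957081; p₂ = l_35/l_25 = 183555/187320 = 0.979901.
P(exactly one) = p₁(1−p₂) + (1−p₁)p₂ = 0.019236 + 0.042056 = 0.061293.

0.061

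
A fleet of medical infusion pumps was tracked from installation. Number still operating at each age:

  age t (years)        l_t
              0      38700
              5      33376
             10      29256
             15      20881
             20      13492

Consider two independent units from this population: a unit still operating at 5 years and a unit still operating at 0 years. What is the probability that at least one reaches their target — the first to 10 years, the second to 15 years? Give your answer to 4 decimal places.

0.9432

p₁ = l_10/l_5 = 29256/33376 = 0.876558; p₂ = l_15/l_0 = 20881/38700 = 0.539561.
P(at least one) = 1 − (1−p₁)(1−p₂) = 1 − 0.123442 × 0.460439 = 0.943162.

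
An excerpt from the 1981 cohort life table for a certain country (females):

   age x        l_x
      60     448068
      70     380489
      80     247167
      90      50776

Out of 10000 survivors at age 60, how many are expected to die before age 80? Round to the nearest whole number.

The relevant probability is 1 − 247167/448068 = 0.448372.
Expected number = 10000 × 0.448372 = 4484.

4484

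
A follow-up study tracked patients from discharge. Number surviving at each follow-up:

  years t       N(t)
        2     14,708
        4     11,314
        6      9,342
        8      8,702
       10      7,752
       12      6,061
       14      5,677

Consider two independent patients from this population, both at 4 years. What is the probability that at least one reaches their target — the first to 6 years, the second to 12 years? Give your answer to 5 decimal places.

p₁ = N(6)/N(4) = 9,342/11,314 = 0.825703; p₂ = N(12)/N(4) = 6,061/11,314 = 0.535708.
P(at least one) = 1 − (1−p₁)(1−p₂) = 1 − 0.174297 × 0.464292 = 0.919075.

0.91908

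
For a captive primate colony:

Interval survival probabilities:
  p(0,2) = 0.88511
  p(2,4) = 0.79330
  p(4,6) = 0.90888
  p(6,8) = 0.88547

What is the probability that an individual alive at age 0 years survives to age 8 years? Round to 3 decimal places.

The overall survival probability is 0.88511 × 0.79330 × 0.90888 × 0.88547.
= 0.565087.

0.565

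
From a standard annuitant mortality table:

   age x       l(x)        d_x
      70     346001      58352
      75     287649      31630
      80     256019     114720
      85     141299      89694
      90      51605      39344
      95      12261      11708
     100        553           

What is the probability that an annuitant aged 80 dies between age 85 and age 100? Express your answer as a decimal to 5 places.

This is the probability of reaching 85 but not 100, conditional on being alive at 80: (l(85) − l(100)) / l(80).
= (141299 − 553) / 256019 = 140746 / 256019 = 0.549748.

0.54975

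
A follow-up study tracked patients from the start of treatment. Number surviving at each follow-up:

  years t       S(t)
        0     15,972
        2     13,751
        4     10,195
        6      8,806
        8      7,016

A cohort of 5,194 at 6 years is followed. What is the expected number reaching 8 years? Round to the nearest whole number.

The relevant probability is 7,016/8,806 = 0.796730.
Expected number = 5,194 × 0.796730 = 4138.

4138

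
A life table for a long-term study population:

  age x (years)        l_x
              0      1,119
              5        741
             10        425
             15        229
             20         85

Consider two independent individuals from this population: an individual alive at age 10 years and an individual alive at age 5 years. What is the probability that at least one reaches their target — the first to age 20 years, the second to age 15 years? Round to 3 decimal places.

0.447

p₁ = l_20/l_10 = 85/425 = 0.200000; p₂ = l_15/l_5 = 229/741 = 0.309042.
P(at least one) = 1 − (1−p₁)(1−p₂) = 1 − 0.800000 × 0.690958 = 0.447234.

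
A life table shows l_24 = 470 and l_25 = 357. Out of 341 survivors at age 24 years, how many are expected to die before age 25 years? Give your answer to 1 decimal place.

82.0

The relevant probability is 1 − 357/470 = 0.240426.
Expected number = 341 × 0.240426 = 82.0.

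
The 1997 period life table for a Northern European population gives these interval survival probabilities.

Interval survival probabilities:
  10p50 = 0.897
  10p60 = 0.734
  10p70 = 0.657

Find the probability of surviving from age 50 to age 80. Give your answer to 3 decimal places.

30p50 = 0.897 × 0.734 × 0.657.
= 0.432567.

0.433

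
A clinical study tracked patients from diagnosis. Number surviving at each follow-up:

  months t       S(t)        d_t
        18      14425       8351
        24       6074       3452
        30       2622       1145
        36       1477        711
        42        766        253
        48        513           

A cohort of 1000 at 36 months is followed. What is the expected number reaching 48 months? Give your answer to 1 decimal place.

The relevant probability is 513/1477 = 0.347326.
Expected number = 1000 × 0.347326 = 347.3.

347.3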